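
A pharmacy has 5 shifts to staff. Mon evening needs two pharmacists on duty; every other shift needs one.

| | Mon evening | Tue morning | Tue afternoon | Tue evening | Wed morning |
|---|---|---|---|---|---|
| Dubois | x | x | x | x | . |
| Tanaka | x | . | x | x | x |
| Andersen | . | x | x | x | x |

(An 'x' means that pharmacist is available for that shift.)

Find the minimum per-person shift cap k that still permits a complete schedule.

2

With 3 pharmacists and 6 worker-slots to fill, someone must work at least ⌈6/3⌉ = 2 shifts, so k ≥ 2.
k = 2 works: Mon evening→Dubois+Tanaka, Tue morning→Dubois, Tue afternoon→Andersen, Tue evening→Andersen, Wed morning→Tanaka.
Loads: Dubois 2, Tanaka 2, Andersen 2 — all ≤ 2.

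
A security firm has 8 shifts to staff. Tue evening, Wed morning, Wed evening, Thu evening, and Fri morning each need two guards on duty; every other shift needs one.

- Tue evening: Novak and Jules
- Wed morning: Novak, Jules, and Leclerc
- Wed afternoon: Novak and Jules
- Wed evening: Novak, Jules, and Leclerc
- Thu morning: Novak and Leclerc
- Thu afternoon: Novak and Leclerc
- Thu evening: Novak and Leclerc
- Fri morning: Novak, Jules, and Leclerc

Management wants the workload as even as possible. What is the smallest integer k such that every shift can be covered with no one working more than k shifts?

With 3 guards and 13 worker-slots to fill, someone must work at least ⌈13/3⌉ = 5 shifts, so k ≥ 5.
k = 5 works: Tue evening→Novak+Jules, Wed morning→Jules+Leclerc, Wed afternoon→Novak, Wed evening→Jules+Leclerc, Thu morning→Novak, Thu afternoon→Novak, Thu evening→Novak+Leclerc, Fri morning→Jules+Leclerc.
Loads: Novak 5, Jules 4, Leclerc 4 — all ≤ 5.

5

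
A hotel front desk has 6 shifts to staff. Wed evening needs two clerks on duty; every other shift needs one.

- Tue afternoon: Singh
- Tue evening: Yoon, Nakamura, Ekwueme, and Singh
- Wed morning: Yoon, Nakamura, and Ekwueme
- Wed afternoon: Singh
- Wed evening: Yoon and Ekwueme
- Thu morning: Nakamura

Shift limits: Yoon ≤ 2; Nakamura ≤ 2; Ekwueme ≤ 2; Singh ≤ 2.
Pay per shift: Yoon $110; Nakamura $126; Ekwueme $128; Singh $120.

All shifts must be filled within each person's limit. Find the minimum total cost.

$840

Tue afternoon can only be covered by Singh, so that assignment is forced.
Wed afternoon can only be covered by Singh, so that assignment is forced.
Wed evening can only be covered by Yoon and Ekwueme, so that assignment is forced.
Picking the cheapest available clerk for each shift independently would cost $824, but that ignores the shift limits.
An optimal schedule: Tue afternoon→Singh, Tue evening→Nakamura, Wed morning→Yoon, Wed afternoon→Singh, Wed evening→Yoon+Ekwueme, Thu morning→Nakamura.
Total: 120 + 126 + 110 + 120 + 110 + 128 + 126 = $840.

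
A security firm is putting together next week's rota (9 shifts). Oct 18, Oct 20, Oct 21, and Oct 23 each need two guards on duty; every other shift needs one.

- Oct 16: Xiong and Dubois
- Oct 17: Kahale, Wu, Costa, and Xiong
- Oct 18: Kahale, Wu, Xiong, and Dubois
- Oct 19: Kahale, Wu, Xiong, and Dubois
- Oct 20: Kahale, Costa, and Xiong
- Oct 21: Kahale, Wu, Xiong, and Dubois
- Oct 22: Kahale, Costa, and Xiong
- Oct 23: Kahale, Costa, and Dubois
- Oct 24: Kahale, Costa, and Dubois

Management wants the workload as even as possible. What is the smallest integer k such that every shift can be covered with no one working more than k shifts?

With 5 guards and 13 worker-slots to fill, someone must work at least ⌈13/5⌉ = 3 shifts, so k ≥ 3.
k = 3 works: Oct 16→Xiong, Oct 17→Wu, Oct 18→Wu+Xiong, Oct 19→Wu, Oct 20→Kahale+Costa, Oct 21→Xiong+Dubois, Oct 22→Kahale, Oct 23→Kahale+Costa, Oct 24→Costa.
Loads: Kahale 3, Wu 3, Costa 3, Xiong 3, Dubois 1 — all ≤ 3.

3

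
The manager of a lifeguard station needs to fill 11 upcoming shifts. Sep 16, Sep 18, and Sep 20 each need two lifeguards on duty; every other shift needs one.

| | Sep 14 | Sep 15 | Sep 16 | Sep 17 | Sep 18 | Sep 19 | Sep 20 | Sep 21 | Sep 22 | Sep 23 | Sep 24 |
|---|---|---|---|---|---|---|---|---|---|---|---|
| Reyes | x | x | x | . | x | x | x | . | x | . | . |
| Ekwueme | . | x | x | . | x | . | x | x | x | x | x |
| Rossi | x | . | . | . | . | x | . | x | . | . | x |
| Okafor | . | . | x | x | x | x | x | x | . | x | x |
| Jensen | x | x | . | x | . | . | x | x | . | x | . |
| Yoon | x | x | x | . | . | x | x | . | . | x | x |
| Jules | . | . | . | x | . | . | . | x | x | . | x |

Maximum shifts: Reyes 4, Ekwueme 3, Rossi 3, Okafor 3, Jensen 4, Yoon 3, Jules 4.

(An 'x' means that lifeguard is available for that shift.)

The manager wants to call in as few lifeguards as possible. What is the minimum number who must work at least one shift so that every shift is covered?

14 slots to fill and no one can take more than 4, so at least ⌈14/4⌉ = 4 lifeguards are needed.
Reyes, Ekwueme, Rossi, and Jensen alone can cover everything: Sep 14→Rossi, Sep 15→Jensen, Sep 16→Reyes+Ekwueme, Sep 17→Jensen, Sep 18→Reyes+Ekwueme, Sep 19→Reyes, Sep 20→Ekwueme+Jensen, Sep 21→Rossi, Sep 22→Reyes, Sep 23→Jensen, Sep 24→Rossi.

4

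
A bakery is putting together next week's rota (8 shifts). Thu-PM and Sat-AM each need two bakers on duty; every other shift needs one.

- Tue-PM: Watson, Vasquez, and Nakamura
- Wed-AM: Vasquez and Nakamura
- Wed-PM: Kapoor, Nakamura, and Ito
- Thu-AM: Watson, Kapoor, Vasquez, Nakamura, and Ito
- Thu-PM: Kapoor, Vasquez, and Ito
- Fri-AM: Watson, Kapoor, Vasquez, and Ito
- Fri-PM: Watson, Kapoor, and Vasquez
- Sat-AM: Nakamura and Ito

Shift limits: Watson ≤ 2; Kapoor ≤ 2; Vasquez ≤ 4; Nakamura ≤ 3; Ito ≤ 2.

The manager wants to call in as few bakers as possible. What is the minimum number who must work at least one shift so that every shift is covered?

10 slots to fill and no one can take more than 4, so at least ⌈10/4⌉ = 3 bakers are needed.
Any 3 bakers together have capacity at most 4+3+2 = 9 < 10 slots, so 3 can never suffice.
Watson, Vasquez, Nakamura, and Ito alone can cover everything: Tue-PM→Watson, Wed-AM→Vasquez, Wed-PM→Nakamura, Thu-AM→Vasquez, Thu-PM→Vasquez+Ito, Fri-AM→Vasquez, Fri-PM→Watson, Sat-AM→Nakamura+Ito.

4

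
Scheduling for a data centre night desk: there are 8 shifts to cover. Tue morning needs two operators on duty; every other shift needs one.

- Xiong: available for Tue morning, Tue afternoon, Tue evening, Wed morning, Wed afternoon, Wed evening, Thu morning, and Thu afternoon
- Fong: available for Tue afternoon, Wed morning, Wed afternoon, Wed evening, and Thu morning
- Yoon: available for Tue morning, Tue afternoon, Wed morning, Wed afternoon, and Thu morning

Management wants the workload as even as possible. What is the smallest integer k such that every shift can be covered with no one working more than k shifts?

3

With 3 operators and 9 worker-slots to fill, someone must work at least ⌈9/3⌉ = 3 shifts, so k ≥ 3.
k = 3 works: Tue morning→Xiong+Yoon, Tue afternoon→Fong, Tue evening→Xiong, Wed morning→Fong, Wed afternoon→Yoon, Wed evening→Fong, Thu morning→Yoon, Thu afternoon→Xiong.
Loads: Xiong 3, Fong 3, Yoon 3 — all ≤ 3.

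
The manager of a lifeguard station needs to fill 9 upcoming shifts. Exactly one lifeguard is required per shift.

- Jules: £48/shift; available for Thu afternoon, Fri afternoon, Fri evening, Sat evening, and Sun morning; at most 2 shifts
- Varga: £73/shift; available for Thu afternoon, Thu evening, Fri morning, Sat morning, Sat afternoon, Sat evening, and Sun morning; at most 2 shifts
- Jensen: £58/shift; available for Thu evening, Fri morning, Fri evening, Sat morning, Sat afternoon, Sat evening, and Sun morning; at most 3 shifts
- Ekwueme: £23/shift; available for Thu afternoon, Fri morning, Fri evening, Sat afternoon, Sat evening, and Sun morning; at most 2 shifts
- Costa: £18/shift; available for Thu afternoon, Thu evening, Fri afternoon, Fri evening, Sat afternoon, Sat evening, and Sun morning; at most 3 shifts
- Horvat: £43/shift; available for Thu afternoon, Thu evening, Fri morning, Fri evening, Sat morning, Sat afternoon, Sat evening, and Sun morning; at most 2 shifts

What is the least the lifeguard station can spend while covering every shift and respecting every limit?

£282

Picking the cheapest available lifeguard for each shift independently would cost £192, but that ignores the shift limits.
An optimal schedule: Thu afternoon→Costa, Thu evening→Costa, Fri morning→Ekwueme, Fri afternoon→Costa, Fri evening→Ekwueme, Sat morning→Horvat, Sat afternoon→Horvat, Sat evening→Jules, Sun morning→Jules.
Total: 18 + 18 + 23 + 18 + 23 + 43 + 43 + 48 + 48 = £282.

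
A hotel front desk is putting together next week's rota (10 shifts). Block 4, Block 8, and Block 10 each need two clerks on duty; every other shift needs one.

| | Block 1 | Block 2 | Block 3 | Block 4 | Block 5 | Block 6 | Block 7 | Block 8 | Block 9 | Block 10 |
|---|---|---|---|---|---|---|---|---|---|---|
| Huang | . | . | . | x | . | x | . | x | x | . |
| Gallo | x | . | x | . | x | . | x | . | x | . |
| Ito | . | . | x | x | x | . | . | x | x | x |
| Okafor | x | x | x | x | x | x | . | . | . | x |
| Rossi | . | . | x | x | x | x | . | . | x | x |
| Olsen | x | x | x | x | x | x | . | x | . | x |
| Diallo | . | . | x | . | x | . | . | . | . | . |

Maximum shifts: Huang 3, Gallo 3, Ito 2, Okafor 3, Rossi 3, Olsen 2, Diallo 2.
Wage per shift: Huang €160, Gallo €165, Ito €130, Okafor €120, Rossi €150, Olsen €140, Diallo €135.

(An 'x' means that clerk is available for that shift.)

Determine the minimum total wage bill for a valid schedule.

€1785

Block 7 can only be covered by Gallo, so that assignment is forced.
Picking the cheapest available clerk for each shift independently would cost €1665, but that ignores the shift limits.
An optimal schedule: Block 1→Okafor, Block 2→Okafor, Block 3→Diallo, Block 4→Olsen+Rossi, Block 5→Diallo, Block 6→Okafor, Block 7→Gallo, Block 8→Ito+Olsen, Block 9→Rossi, Block 10→Ito+Rossi.
Total: 120 + 120 + 135 + 140 + 150 + 135 + 120 + 165 + 130 + 140 + 150 + 130 + 150 = €1785.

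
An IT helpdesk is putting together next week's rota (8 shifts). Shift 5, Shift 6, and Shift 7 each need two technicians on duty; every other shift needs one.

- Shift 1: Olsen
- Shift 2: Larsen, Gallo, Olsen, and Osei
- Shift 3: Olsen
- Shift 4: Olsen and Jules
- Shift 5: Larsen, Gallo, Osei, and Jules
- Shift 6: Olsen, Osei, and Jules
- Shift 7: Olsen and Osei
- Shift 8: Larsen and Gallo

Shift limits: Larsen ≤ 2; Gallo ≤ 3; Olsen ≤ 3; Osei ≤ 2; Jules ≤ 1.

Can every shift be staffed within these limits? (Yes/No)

No

Total capacity is 11 and 11 slots are needed, so capacity alone doesn't rule it out.
Shifts {Shift 1, Shift 3, Shift 4, Shift 6, Shift 7} need 7 worker-slots in total, but the technicians available for any of those shifts (Olsen, Osei, and Jules) can supply at most 6 among them. So no valid schedule exists.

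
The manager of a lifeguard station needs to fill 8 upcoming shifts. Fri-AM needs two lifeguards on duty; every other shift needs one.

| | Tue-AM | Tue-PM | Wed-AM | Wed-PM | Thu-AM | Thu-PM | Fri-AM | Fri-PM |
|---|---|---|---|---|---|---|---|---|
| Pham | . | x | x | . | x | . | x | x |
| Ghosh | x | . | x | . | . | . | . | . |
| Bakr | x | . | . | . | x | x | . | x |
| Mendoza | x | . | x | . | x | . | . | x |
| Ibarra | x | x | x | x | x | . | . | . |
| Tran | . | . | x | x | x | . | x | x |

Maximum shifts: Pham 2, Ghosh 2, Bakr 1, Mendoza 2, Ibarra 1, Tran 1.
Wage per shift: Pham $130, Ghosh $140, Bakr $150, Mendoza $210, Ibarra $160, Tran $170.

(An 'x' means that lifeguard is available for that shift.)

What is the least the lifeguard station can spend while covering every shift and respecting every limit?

$1440

Thu-PM can only be covered by Bakr, so that assignment is forced.
Fri-AM can only be covered by Pham and Tran, so that assignment is forced.
Picking the cheapest available lifeguard for each shift independently would cost $1270, but that ignores the shift limits.
An optimal schedule: Tue-AM→Ghosh, Tue-PM→Pham, Wed-AM→Ghosh, Wed-PM→Ibarra, Thu-AM→Mendoza, Thu-PM→Bakr, Fri-AM→Pham+Tran, Fri-PM→Mendoza.
Total: 140 + 130 + 140 + 160 + 210 + 150 + 130 + 170 + 210 = $1440.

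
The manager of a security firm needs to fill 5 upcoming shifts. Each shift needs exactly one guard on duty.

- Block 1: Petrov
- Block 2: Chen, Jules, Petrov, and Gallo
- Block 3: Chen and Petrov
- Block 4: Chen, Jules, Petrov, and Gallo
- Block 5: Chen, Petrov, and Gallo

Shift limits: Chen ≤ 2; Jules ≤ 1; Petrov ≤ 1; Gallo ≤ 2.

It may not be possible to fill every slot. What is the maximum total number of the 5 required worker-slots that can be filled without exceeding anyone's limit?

Total capacity across all guards is 2+1+1+2 = 6, and 5 slots are needed, so at most 5 can be filled.
An assignment achieving 5: Block 1→Petrov, Block 2→Jules, Block 3→Chen, Block 4→Gallo, Block 5→Chen.
Loads: Chen 2/2, Jules 1/1, Petrov 1/1, Gallo 1/2.

5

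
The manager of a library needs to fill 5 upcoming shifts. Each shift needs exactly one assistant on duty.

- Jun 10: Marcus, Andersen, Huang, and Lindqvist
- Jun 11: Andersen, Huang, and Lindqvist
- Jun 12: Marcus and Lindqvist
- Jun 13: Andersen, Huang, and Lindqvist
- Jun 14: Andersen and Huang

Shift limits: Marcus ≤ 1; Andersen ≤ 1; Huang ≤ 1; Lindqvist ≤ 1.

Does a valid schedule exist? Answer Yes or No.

No

Shifts {Jun 10, Jun 11, Jun 12, Jun 13, Jun 14} need 5 worker-slots in total, but the assistants available for any of those shifts (Marcus, Andersen, Huang, and Lindqvist) can supply at most 4 among them. So no valid schedule exists.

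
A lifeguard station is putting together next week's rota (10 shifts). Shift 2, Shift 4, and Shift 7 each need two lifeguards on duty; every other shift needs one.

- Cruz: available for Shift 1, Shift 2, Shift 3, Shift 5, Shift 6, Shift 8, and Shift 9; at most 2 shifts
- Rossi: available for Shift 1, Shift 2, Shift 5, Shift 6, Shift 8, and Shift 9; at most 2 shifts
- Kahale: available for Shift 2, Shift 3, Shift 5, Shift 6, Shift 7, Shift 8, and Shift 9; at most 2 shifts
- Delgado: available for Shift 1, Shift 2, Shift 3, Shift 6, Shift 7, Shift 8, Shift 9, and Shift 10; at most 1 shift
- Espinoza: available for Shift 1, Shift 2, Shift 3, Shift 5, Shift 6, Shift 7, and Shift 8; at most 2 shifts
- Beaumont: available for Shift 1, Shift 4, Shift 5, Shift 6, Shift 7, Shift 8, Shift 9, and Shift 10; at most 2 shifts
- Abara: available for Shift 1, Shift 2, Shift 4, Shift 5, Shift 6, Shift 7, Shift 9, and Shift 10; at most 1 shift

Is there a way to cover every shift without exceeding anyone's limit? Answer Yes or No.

Total capacity is 2+2+2+1+2+2+1 = 12 but 13 worker-slots are needed — infeasible.

No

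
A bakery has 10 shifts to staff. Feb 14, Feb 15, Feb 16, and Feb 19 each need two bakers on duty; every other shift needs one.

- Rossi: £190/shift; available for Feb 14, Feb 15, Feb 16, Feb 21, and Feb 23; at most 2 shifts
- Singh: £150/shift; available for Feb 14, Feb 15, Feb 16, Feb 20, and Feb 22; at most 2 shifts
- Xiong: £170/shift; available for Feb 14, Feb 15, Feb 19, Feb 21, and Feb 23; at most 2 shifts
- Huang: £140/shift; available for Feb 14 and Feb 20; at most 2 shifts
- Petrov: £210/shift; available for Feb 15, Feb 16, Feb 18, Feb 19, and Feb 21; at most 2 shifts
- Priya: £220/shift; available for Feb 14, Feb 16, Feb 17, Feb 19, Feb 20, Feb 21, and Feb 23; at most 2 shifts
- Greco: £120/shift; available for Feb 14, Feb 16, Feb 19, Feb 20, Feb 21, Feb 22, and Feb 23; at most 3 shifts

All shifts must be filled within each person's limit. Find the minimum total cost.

Feb 17 can only be covered by Priya, so that assignment is forced.
Feb 18 can only be covered by Petrov, so that assignment is forced.
Picking the cheapest available baker for each shift independently would cost £2050, but that ignores the shift limits.
An optimal schedule: Feb 14→Huang+Rossi, Feb 15→Singh+Xiong, Feb 16→Singh+Rossi, Feb 17→Priya, Feb 18→Petrov, Feb 19→Xiong+Petrov, Feb 20→Huang, Feb 21→Greco, Feb 22→Greco, Feb 23→Greco.
Total: 140 + 190 + 150 + 170 + 150 + 190 + 220 + 210 + 170 + 210 + 140 + 120 + 120 + 120 = £2300.

£2300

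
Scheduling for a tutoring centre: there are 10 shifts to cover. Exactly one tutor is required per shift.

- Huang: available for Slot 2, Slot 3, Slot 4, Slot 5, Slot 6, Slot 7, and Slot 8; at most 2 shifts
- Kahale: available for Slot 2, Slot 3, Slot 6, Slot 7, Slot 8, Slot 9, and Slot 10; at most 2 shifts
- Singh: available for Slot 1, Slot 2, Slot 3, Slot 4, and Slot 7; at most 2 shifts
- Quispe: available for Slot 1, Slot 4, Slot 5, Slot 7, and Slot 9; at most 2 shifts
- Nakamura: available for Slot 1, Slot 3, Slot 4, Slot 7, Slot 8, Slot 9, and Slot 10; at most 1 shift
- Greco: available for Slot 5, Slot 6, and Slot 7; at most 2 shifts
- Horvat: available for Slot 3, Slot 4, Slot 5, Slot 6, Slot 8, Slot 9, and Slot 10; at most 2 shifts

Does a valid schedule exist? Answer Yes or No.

One valid schedule: Slot 1→Singh, Slot 2→Huang, Slot 3→Singh, Slot 4→Quispe, Slot 5→Huang, Slot 6→Kahale, Slot 7→Greco, Slot 8→Nakamura, Slot 9→Quispe, Slot 10→Kahale.
Loads: Huang 2/2, Kahale 2/2, Singh 2/2, Quispe 2/2, Nakamura 1/1, Greco 1/2, Horvat 0/2 — all within limits.

Yes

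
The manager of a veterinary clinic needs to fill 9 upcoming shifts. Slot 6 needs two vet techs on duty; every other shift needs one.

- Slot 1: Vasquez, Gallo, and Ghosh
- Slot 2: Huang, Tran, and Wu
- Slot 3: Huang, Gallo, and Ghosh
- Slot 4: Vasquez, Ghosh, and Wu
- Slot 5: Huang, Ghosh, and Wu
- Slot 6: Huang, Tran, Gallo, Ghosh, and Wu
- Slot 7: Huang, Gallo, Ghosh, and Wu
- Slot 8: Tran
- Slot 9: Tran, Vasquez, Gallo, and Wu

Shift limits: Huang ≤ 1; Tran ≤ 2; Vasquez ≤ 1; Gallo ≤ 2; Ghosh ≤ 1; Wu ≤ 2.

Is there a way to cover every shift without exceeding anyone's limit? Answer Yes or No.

No

Total capacity is 1+2+1+2+1+2 = 9 but 10 worker-slots are needed — infeasible.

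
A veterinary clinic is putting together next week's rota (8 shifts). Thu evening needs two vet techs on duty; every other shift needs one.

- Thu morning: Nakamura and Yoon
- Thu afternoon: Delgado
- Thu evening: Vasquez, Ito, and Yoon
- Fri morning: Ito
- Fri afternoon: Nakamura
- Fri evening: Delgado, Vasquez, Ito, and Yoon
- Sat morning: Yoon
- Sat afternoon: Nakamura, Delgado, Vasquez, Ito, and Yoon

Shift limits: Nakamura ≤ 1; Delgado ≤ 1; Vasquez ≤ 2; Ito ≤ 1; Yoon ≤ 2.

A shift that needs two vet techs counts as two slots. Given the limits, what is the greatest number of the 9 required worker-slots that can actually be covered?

Total capacity across all vet techs is 1+1+2+1+2 = 7, and 9 slots are needed, so at most 7 can be filled.
An assignment achieving 7: Thu morning→Yoon, Thu afternoon→Delgado, Thu evening→Vasquez, Fri morning→Ito, Fri afternoon→Nakamura, Fri evening→Vasquez, Sat morning→Yoon.
Loads: Nakamura 1/1, Delgado 1/1, Vasquez 2/2, Ito 1/1, Yoon 2/2.

7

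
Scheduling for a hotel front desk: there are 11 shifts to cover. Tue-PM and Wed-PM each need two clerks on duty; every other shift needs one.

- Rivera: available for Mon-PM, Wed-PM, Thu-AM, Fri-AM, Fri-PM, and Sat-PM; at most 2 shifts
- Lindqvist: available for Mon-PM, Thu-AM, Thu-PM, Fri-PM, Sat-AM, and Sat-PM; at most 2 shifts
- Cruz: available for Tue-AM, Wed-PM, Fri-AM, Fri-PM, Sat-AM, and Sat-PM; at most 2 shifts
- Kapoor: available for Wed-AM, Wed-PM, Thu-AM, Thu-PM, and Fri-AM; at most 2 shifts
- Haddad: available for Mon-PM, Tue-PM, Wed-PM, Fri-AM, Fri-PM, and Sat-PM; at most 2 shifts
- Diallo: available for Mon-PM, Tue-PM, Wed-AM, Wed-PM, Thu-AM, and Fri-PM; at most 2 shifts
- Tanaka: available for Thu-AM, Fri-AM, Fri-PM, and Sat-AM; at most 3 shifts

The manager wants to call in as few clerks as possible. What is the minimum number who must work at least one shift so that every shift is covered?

6

13 slots to fill and no one can take more than 3, so at least ⌈13/3⌉ = 5 clerks are needed.
Any 5 clerks together have capacity at most 3+2+2+2+2 = 11 < 13 slots, so 5 can never suffice.
Rivera, Lindqvist, Cruz, Haddad, Diallo, and Tanaka alone can cover everything: Mon-PM→Rivera, Tue-AM→Cruz, Tue-PM→Haddad+Diallo, Wed-AM→Diallo, Wed-PM→Cruz+Haddad, Thu-AM→Tanaka, Thu-PM→Lindqvist, Fri-AM→Tanaka, Fri-PM→Tanaka, Sat-AM→Lindqvist, Sat-PM→Rivera.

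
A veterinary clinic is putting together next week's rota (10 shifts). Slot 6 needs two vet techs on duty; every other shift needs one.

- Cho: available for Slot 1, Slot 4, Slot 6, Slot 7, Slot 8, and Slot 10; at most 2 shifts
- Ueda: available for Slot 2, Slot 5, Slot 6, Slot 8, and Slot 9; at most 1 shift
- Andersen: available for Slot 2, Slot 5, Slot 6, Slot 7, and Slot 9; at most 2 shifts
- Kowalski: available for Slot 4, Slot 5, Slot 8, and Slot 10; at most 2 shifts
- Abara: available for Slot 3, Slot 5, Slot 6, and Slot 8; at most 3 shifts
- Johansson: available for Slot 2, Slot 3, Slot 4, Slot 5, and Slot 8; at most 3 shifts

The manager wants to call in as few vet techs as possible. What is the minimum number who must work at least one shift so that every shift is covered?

5

11 slots to fill and no one can take more than 3, so at least ⌈11/3⌉ = 4 vet techs are needed.
Any 4 vet techs together have capacity at most 3+3+2+2 = 10 < 11 slots, so 4 can never suffice.
Cho, Ueda, Andersen, Abara, and Johansson alone can cover everything: Slot 1→Cho, Slot 2→Johansson, Slot 3→Abara, Slot 4→Johansson, Slot 5→Abara, Slot 6→Andersen+Abara, Slot 7→Andersen, Slot 8→Johansson, Slot 9→Ueda, Slot 10→Cho.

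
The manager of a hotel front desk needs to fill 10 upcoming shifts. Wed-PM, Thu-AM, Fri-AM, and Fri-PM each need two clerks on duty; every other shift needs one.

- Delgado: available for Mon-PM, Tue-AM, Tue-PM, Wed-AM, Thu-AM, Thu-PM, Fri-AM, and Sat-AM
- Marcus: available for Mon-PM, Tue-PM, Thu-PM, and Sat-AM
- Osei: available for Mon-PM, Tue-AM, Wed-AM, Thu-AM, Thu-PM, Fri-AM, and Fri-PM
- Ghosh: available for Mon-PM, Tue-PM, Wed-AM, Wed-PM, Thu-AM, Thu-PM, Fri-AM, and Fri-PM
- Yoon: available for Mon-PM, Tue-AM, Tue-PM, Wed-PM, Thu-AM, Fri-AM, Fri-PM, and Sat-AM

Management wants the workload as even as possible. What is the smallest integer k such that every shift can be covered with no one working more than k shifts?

With 5 clerks and 14 worker-slots to fill, someone must work at least ⌈14/5⌉ = 3 shifts, so k ≥ 3.
k = 3 works: Mon-PM→Marcus, Tue-AM→Delgado, Tue-PM→Marcus, Wed-AM→Delgado, Wed-PM→Ghosh+Yoon, Thu-AM→Osei+Ghosh, Thu-PM→Marcus, Fri-AM→Osei+Yoon, Fri-PM→Osei+Ghosh, Sat-AM→Delgado.
Loads: Delgado 3, Marcus 3, Osei 3, Ghosh 3, Yoon 2 — all ≤ 3.

3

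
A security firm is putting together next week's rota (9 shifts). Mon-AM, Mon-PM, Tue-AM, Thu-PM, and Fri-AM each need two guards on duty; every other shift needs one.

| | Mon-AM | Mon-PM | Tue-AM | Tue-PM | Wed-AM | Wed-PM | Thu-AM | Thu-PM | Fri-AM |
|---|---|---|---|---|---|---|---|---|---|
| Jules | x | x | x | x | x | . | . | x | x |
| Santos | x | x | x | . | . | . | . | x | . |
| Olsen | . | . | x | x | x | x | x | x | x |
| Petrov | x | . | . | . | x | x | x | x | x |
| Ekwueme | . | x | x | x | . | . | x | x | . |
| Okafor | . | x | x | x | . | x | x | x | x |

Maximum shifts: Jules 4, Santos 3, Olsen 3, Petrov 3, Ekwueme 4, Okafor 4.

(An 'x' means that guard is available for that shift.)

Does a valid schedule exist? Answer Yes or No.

Yes

One valid schedule: Mon-AM→Jules+Santos, Mon-PM→Jules+Santos, Tue-AM→Santos+Ekwueme, Tue-PM→Jules, Wed-AM→Jules, Wed-PM→Olsen, Thu-AM→Olsen, Thu-PM→Petrov+Ekwueme, Fri-AM→Olsen+Petrov.
Loads: Jules 4/4, Santos 3/3, Olsen 3/3, Petrov 2/3, Ekwueme 2/4, Okafor 0/4 — all within limits.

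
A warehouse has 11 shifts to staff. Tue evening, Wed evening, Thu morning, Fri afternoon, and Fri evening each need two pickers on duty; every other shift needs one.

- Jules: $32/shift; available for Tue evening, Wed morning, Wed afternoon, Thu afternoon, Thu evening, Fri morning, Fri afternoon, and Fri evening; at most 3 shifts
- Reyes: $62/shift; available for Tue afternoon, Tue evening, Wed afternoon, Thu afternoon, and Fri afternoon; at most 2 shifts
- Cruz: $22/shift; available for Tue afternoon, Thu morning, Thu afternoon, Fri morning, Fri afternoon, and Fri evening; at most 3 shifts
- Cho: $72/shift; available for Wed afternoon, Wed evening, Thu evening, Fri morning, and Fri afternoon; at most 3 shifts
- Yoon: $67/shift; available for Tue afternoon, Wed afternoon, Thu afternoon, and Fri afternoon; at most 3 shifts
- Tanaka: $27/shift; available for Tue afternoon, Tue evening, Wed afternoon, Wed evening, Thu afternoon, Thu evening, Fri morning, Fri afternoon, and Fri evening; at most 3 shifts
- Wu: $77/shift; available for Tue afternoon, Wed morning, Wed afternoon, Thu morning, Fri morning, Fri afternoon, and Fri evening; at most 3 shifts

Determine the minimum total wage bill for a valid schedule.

Wed evening can only be covered by Cho and Tanaka, so that assignment is forced.
Thu morning can only be covered by Cruz and Wu, so that assignment is forced.
Picking the cheapest available picker for each shift independently would cost $507, but that ignores the shift limits.
An optimal schedule: Tue afternoon→Reyes, Tue evening→Tanaka+Jules, Wed morning→Jules, Wed afternoon→Yoon, Wed evening→Tanaka+Cho, Thu morning→Cruz+Wu, Thu afternoon→Yoon, Thu evening→Tanaka, Fri morning→Cruz, Fri afternoon→Reyes+Yoon, Fri evening→Cruz+Jules.
Total: 62 + 27 + 32 + 32 + 67 + 27 + 72 + 22 + 77 + 67 + 27 + 22 + 62 + 67 + 22 + 32 = $717.

$717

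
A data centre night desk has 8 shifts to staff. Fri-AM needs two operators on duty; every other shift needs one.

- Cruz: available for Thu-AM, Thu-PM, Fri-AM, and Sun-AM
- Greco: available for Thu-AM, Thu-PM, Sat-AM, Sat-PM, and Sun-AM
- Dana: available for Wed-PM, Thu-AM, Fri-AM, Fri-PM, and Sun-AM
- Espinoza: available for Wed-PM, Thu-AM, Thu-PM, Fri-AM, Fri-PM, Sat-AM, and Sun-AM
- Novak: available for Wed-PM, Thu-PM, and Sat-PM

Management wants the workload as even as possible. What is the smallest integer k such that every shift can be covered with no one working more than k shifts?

2

With 5 operators and 9 worker-slots to fill, someone must work at least ⌈9/5⌉ = 2 shifts, so k ≥ 2.
k = 2 works: Wed-PM→Dana, Thu-AM→Cruz, Thu-PM→Novak, Fri-AM→Cruz+Espinoza, Fri-PM→Dana, Sat-AM→Greco, Sat-PM→Greco, Sun-AM→Espinoza.
Loads: Cruz 2, Greco 2, Dana 2, Espinoza 2, Novak 1 — all ≤ 2.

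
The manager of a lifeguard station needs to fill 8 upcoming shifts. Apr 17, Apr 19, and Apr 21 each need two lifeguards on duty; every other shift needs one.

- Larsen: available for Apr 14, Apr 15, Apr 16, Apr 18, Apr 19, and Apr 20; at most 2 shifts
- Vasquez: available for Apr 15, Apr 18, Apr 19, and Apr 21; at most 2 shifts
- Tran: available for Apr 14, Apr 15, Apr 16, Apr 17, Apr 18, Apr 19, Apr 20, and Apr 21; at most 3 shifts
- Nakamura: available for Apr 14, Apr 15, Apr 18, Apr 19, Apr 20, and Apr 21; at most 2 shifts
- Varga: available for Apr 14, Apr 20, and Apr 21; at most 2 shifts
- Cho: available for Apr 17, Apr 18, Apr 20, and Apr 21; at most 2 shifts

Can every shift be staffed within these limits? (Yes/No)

Apr 17 can only be covered by Tran and Cho, so that assignment is forced.
One valid schedule: Apr 14→Larsen, Apr 15→Vasquez, Apr 16→Larsen, Apr 17→Tran+Cho, Apr 18→Vasquez, Apr 19→Tran+Nakamura, Apr 20→Tran, Apr 21→Nakamura+Varga.
Loads: Larsen 2/2, Vasquez 2/2, Tran 3/3, Nakamura 2/2, Varga 1/2, Cho 1/2 — all within limits.

Yes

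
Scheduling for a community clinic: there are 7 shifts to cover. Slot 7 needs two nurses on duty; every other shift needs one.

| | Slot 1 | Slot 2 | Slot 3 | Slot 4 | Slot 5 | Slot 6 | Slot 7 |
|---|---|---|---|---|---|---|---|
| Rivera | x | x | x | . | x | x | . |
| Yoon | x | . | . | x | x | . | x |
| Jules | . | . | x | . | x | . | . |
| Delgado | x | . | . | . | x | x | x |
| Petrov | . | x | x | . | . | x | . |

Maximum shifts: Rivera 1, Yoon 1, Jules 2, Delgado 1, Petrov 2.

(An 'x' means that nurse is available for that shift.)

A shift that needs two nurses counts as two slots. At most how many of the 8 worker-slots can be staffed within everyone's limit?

Total capacity across all nurses is 1+1+2+1+2 = 7, and 8 slots are needed, so at most 7 can be filled.
An assignment achieving 7: Slot 1→Rivera, Slot 2→Petrov, Slot 3→Jules, Slot 4→Yoon, Slot 5→Jules, Slot 6→Petrov, Slot 7→Delgado.
Loads: Rivera 1/1, Yoon 1/1, Jules 2/2, Delgado 1/1, Petrov 2/2.

7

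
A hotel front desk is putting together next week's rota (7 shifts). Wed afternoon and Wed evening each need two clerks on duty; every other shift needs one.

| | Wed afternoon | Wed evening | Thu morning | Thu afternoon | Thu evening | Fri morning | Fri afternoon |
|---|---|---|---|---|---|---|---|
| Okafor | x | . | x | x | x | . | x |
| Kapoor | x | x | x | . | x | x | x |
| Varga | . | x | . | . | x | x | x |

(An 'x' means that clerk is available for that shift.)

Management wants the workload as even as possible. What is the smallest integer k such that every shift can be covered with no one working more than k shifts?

3

With 3 clerks and 9 worker-slots to fill, someone must work at least ⌈9/3⌉ = 3 shifts, so k ≥ 3.
k = 3 works: Wed afternoon→Okafor+Kapoor, Wed evening→Kapoor+Varga, Thu morning→Okafor, Thu afternoon→Okafor, Thu evening→Varga, Fri morning→Kapoor, Fri afternoon→Varga.
Loads: Okafor 3, Kapoor 3, Varga 3 — all ≤ 3.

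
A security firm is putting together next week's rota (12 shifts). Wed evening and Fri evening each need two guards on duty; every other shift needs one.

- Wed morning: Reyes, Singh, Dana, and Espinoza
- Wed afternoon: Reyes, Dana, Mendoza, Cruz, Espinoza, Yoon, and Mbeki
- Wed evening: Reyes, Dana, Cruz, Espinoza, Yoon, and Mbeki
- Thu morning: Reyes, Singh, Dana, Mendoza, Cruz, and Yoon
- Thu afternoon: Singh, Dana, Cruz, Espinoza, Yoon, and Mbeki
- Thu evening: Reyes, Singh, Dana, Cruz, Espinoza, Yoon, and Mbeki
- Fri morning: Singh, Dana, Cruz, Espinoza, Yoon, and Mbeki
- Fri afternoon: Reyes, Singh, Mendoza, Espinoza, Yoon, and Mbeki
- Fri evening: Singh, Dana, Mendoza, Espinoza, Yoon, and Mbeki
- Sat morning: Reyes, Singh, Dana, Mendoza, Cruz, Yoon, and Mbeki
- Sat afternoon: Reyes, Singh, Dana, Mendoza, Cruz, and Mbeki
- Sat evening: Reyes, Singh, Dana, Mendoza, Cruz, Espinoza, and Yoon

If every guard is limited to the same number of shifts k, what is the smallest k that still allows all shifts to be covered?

With 8 guards and 14 worker-slots to fill, someone must work at least ⌈14/8⌉ = 2 shifts, so k ≥ 2.
k = 2 works: Wed morning→Reyes, Wed afternoon→Dana, Wed evening→Espinoza+Yoon, Thu morning→Reyes, Thu afternoon→Singh, Thu evening→Cruz, Fri morning→Singh, Fri afternoon→Mendoza, Fri evening→Espinoza+Yoon, Sat morning→Mendoza, Sat afternoon→Dana, Sat evening→Cruz.
Loads: Reyes 2, Singh 2, Dana 2, Mendoza 2, Cruz 2, Espinoza 2, Yoon 2, Mbeki 0 — all ≤ 2.

2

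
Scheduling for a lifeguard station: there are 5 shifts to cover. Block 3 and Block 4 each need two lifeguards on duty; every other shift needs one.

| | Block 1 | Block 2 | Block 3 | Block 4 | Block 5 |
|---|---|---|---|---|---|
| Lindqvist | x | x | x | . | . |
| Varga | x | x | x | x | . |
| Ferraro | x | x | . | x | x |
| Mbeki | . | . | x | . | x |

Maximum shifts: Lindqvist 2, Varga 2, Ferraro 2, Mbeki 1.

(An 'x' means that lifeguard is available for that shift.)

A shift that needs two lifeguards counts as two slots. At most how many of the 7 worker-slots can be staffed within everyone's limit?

7

Total capacity across all lifeguards is 2+2+2+1 = 7, and 7 slots are needed, so at most 7 can be filled.
An assignment achieving 7: Block 1→Lindqvist, Block 2→Lindqvist, Block 3→Varga+Mbeki, Block 4→Varga+Ferraro, Block 5→Ferraro.
Loads: Lindqvist 2/2, Varga 2/2, Ferraro 2/2, Mbeki 1/1.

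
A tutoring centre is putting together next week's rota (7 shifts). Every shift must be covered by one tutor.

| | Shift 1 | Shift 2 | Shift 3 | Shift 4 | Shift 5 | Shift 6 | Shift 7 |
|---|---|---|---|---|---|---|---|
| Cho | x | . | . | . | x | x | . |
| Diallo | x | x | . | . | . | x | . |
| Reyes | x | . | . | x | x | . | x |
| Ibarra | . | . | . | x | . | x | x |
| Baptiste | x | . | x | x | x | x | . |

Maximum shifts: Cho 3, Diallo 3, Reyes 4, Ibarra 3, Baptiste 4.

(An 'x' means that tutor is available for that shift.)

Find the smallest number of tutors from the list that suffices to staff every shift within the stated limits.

3

7 slots to fill and no one can take more than 4, so at least ⌈7/4⌉ = 2 tutors are needed.
Shifts {Shift 2, Shift 3, Shift 7} need 3 slots, but among the tutors available for them (Diallo, Reyes, Ibarra, and Baptiste) any 2 together supply at most 2. So 2 tutors are not enough.
Diallo, Reyes, and Baptiste alone can cover everything: Shift 1→Diallo, Shift 2→Diallo, Shift 3→Baptiste, Shift 4→Reyes, Shift 5→Reyes, Shift 6→Diallo, Shift 7→Reyes.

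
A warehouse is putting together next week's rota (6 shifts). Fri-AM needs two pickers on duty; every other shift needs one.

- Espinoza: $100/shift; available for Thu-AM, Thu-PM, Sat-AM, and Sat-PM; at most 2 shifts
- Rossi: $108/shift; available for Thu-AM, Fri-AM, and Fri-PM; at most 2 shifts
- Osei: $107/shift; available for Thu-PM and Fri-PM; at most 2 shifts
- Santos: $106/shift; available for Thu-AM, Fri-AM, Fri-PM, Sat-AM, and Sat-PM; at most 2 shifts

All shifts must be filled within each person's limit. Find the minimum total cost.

Fri-AM can only be covered by Rossi and Santos, so that assignment is forced.
Picking the cheapest available picker for each shift independently would cost $720, but that ignores the shift limits.
An optimal schedule: Thu-AM→Santos, Thu-PM→Osei, Fri-AM→Santos+Rossi, Fri-PM→Osei, Sat-AM→Espinoza, Sat-PM→Espinoza.
Total: 106 + 107 + 106 + 108 + 107 + 100 + 100 = $734.

$734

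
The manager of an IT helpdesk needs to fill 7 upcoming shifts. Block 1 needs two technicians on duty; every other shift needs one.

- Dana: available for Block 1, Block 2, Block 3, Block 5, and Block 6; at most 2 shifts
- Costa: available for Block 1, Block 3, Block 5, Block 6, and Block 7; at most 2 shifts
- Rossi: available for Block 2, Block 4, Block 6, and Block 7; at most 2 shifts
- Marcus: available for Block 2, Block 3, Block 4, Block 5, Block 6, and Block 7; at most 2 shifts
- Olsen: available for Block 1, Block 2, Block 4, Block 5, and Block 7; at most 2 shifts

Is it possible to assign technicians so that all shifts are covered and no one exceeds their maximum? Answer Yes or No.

Yes

One valid schedule: Block 1→Dana+Costa, Block 2→Rossi, Block 3→Dana, Block 4→Rossi, Block 5→Costa, Block 6→Marcus, Block 7→Marcus.
Loads: Dana 2/2, Costa 2/2, Rossi 2/2, Marcus 2/2, Olsen 0/2 — all within limits.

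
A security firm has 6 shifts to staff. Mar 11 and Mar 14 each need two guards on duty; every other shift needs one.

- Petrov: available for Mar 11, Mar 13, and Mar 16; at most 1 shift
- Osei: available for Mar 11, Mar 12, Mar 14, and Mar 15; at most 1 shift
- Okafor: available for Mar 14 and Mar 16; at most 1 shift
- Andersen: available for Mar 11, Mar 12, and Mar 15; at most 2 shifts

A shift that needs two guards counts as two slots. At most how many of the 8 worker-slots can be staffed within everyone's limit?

Total capacity across all guards is 1+1+1+2 = 5, and 8 slots are needed, so at most 5 can be filled.
An assignment achieving 5: Mar 11→Andersen, Mar 12→Osei, Mar 13→Petrov, Mar 14→Okafor, Mar 15→Andersen.
Loads: Petrov 1/1, Osei 1/1, Okafor 1/1, Andersen 2/2.

5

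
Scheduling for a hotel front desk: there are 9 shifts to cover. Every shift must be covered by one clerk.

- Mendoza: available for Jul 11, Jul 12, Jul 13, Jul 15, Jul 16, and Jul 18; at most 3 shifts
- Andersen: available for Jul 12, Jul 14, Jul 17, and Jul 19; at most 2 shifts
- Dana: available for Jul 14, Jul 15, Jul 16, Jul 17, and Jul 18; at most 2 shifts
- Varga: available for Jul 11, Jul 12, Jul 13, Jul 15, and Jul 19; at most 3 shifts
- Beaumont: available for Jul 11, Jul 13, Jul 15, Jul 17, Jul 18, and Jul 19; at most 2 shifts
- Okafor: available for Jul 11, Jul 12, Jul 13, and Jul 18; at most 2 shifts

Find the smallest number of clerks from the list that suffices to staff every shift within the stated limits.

9 slots to fill and no one can take more than 3, so at least ⌈9/3⌉ = 3 clerks are needed.
Any 3 clerks together have capacity at most 3+3+2 = 8 < 9 slots, so 3 can never suffice.
Mendoza, Andersen, Dana, and Varga alone can cover everything: Jul 11→Mendoza, Jul 12→Varga, Jul 13→Mendoza, Jul 14→Andersen, Jul 15→Dana, Jul 16→Mendoza, Jul 17→Andersen, Jul 18→Dana, Jul 19→Varga.

4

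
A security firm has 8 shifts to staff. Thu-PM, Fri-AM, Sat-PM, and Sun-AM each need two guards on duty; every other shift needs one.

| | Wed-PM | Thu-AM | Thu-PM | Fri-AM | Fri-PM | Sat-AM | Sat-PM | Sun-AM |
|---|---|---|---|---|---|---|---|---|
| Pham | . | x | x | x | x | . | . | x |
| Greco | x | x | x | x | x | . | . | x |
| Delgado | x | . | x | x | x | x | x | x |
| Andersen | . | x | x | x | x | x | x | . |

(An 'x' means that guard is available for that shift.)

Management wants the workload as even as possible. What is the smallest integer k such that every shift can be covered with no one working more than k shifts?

With 4 guards and 12 worker-slots to fill, someone must work at least ⌈12/4⌉ = 3 shifts, so k ≥ 3.
k = 3 works: Wed-PM→Greco, Thu-AM→Pham, Thu-PM→Greco+Andersen, Fri-AM→Delgado+Andersen, Fri-PM→Pham, Sat-AM→Delgado, Sat-PM→Delgado+Andersen, Sun-AM→Pham+Greco.
Loads: Pham 3, Greco 3, Delgado 3, Andersen 3 — all ≤ 3.

3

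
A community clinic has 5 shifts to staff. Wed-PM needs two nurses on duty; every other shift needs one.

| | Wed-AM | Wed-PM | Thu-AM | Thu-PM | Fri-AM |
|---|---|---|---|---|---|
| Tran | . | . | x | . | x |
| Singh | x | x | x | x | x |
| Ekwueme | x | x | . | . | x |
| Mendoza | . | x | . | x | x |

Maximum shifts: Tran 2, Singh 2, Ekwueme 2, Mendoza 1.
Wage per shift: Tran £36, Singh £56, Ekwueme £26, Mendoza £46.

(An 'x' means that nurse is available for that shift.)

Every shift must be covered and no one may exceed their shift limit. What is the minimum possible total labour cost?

Picking the cheapest available nurse for each shift independently would cost £206, but that ignores the shift limits.
An optimal schedule: Wed-AM→Ekwueme, Wed-PM→Ekwueme+Singh, Thu-AM→Tran, Thu-PM→Mendoza, Fri-AM→Tran.
Total: 26 + 26 + 56 + 36 + 46 + 36 = £226.

£226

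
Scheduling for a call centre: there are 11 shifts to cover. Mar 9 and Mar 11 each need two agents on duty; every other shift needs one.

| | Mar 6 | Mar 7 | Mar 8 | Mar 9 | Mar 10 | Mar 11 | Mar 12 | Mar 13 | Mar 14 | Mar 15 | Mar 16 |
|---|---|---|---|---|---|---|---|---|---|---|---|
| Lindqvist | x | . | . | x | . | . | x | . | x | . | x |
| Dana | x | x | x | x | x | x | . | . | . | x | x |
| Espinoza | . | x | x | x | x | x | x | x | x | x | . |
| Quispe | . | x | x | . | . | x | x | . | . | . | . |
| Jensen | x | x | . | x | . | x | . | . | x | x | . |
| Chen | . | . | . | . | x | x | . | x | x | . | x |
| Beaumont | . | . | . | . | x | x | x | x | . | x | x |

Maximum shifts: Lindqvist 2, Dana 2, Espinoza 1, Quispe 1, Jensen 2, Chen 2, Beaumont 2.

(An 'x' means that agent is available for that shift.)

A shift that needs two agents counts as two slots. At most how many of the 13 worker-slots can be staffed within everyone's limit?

Total capacity across all agents is 2+2+1+1+2+2+2 = 12, and 13 slots are needed, so at most 12 can be filled.
An assignment achieving 12: Mar 6→Lindqvist, Mar 7→Dana, Mar 8→Dana, Mar 9→Lindqvist+Jensen, Mar 10→Chen, Mar 11→Beaumont, Mar 12→Quispe, Mar 13→Espinoza, Mar 14→Jensen, Mar 15→Beaumont, Mar 16→Chen.
Loads: Lindqvist 2/2, Dana 2/2, Espinoza 1/1, Quispe 1/1, Jensen 2/2, Chen 2/2, Beaumont 2/2.

12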